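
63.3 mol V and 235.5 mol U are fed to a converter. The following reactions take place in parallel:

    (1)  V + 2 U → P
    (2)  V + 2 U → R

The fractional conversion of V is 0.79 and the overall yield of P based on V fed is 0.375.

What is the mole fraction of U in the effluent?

0.682

Yield of P: 1ξ₁ / 63.3 = 0.375 → ξ₁ = 23.74 mol.
Conversion of V: 1ξ₁ + 1ξ₂ = 0.79 × 63.3 = 50.01 → ξ₂ = 26.27 mol.
Outlet amounts (n = n₀ + Σ ν·ξ):
  V: 63.3 − 1(23.74) − 1(26.27) = 13.29
  U: 235.5 − 2(23.74) − 2(26.27) = 135.5
  P: 0 + 1(23.74) = 23.74
  R: 0 + 1(26.27) = 26.27
Total out = 198.8 mol; y_U = 135.5 / 198.8 = 0.6816.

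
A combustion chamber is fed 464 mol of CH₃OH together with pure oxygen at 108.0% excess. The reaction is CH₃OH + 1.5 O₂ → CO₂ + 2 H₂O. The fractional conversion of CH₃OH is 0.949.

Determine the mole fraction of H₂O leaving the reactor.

Stoichiometric O₂ = 1.5 × 464 = 696 mol; O₂ fed = 696 × 2.080 = 1448 mol.
Fuel reacted = 0.949 × 464 → ξ = 440.3 mol.
Outlet (n = n₀ + ν ξ):
  CH₃OH: 464 − 1(440.3) = 23.66
  O₂: 1448 − 1.5(440.3) = 787.2
  CO₂: 0 + 1(440.3) = 440.3
  H₂O: 0 + 2(440.3) = 880.7
Total out = 2132 mol; y_H₂O = 880.7 / 2132 = 0.4131.

0.413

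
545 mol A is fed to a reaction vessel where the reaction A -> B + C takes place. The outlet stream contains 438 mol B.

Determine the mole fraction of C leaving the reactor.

For B: n = n₀ + 1ξ → 438 = 0 + 1ξ, giving ξ = 438 mol.
Outlet amounts (n = n₀ + ν ξ):
  A: 545 − 1(438) = 107
  B: 0 + 1(438) = 438
  C: 0 + 1(438) = 438
Total out = 983 mol; y_C = 438 / 983 = 0.4456.

0.446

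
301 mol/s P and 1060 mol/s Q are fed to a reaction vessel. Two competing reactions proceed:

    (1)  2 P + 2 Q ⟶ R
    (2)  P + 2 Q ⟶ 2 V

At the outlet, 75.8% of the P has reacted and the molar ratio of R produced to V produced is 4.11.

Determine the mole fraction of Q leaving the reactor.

0.799

Conversion of P: P consumed = 0.758 × 301 = 228.2 mol/s = 2ξ₁ + 1ξ₂.
Selectivity: 1ξ₁ / (2ξ₂) = 4.11 → ξ₁ = 8.22 ξ₂.
Substitute: (2·8.22 + 1) ξ₂ = 228.2 → ξ₂ = 13.08 mol/s, ξ₁ = 107.5 mol/s.
Outlet amounts (n = n₀ + Σ ν·ξ):
  P: 301 − 2(107.5) − 1(13.08) = 72.84
  Q: 1060 − 2(107.5) − 2(13.08) = 818.8
  R: 0 + 1(107.5) = 107.5
  V: 0 + 2(13.08) = 26.16
Total out = 1025 mol/s; y_Q = 818.8 / 1025 = 0.7986.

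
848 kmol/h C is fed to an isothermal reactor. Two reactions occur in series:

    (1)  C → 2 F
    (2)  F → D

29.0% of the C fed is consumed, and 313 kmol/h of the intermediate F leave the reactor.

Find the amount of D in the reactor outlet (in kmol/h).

179 kmol/h

Conversion of C: C consumed = 1ξ₁ = 0.29 × 848 → ξ₁ = 245.9 kmol/h.
F balance: n_F = 0 + 2ξ₁ − 1ξ₂ = 313 → ξ₂ = (2·245.9 − 313)/1 = 178.8 kmol/h.
Outlet amounts (n = n₀ + Σ ν·ξ):
  C: 848 − 1(245.9) = 602.1
  F: 0 + 2(245.9) − 1(178.8) = 313
  D: 0 + 1(178.8) = 178.8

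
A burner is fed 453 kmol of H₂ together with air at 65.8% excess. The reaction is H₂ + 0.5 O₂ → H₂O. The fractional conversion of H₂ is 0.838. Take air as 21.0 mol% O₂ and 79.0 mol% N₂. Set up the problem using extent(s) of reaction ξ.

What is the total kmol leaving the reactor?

Stoichiometric O₂ = 0.5 × 453 = 226.5 kmol; O₂ fed = 226.5 × 1.658 = 375.5 kmol.
N₂ fed = 375.5 × 79/21 = 1413 kmol.
Fuel reacted = 0.838 × 453 → ξ = 379.6 kmol.
Outlet (n = n₀ + ν ξ):
  H₂: 453 − 1(379.6) = 73.39
  O₂: 375.5 − 0.5(379.6) = 185.7
  N₂: 1413 (inert)
  H₂O: 0 + 1(379.6) = 379.6
Total out = 73.39 + 185.7 + 1413 + 379.6 = 2051 kmol.

2050 kmol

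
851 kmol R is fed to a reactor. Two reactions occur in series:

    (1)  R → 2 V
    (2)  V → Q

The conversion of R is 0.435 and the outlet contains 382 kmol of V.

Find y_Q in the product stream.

Conversion of R: R consumed = 1ξ₁ = 0.435 × 851 → ξ₁ = 370.2 kmol.
V balance: n_V = 0 + 2ξ₁ − 1ξ₂ = 382 → ξ₂ = (2·370.2 − 382)/1 = 358.4 kmol.
Outlet amounts (n = n₀ + Σ ν·ξ):
  R: 851 − 1(370.2) = 480.8
  V: 0 + 2(370.2) − 1(358.4) = 382
  Q: 0 + 1(358.4) = 358.4
Total out = 1221 kmol; y_Q = 358.4 / 1221 = 0.2935.

0.293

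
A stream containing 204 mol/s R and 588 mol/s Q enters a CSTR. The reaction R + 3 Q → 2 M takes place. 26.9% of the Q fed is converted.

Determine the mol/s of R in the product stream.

151 mol/s

Q reacted = 0.269 × 588 = 158.2 mol/s; ν_Q = −3, so ξ = 158.2/3 = 52.72 mol/s.
Outlet amounts (n = n₀ + ν ξ):
  R: 204 − 1(52.72) = 151.3
  Q: 588 − 3(52.72) = 429.8
  M: 0 + 2(52.72) = 105.4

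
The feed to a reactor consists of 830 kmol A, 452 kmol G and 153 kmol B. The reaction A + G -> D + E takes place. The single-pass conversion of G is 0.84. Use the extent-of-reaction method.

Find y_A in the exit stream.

0.314

G reacted = 0.84 × 452 = 379.7 kmol; ν_G = −1, so ξ = 379.7/1 = 379.7 kmol.
Outlet amounts (n = n₀ + ν ξ):
  A: 830 − 1(379.7) = 450.3
  G: 452 − 1(379.7) = 72.32
  D: 0 + 1(379.7) = 379.7
  E: 0 + 1(379.7) = 379.7
  B: 153 (inert)
Total out = 1435 kmol; y_A = 450.3 / 1435 = 0.3138.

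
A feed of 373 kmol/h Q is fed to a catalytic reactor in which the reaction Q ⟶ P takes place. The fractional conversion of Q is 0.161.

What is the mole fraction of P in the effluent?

Q reacted = 0.161 × 373 = 60.05 kmol/h; ν_Q = −1, so ξ = 60.05/1 = 60.05 kmol/h.
Outlet amounts (n = n₀ + ν ξ):
  Q: 373 − 1(60.05) = 312.9
  P: 0 + 1(60.05) = 60.05
Total out = 373 kmol/h; y_P = 60.05 / 373 = 0.161.

0.161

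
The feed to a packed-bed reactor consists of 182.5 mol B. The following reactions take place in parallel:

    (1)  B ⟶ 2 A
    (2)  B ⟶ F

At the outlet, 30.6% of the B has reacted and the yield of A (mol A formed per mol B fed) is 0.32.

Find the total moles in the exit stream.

212 mol

Yield of A: 2ξ₁ / 182.5 = 0.32 → ξ₁ = 29.2 mol.
Conversion of B: 1ξ₁ + 1ξ₂ = 0.306 × 182.5 = 55.84 → ξ₂ = 26.64 mol.
Outlet amounts (n = n₀ + Σ ν·ξ):
  B: 182.5 − 1(29.2) − 1(26.64) = 126.7
  A: 0 + 2(29.2) = 58.4
  F: 0 + 1(26.64) = 26.64
Total out = 126.7 + 58.4 + 26.64 = 211.7 mol.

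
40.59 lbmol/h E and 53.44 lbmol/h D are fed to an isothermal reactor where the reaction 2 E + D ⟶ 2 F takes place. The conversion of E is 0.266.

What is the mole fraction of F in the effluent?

E reacted = 0.266 × 40.59 = 10.8 lbmol/h; ν_E = −2, so ξ = 10.8/2 = 5.398 lbmol/h.
Outlet amounts (n = n₀ + ν ξ):
  E: 40.59 − 2(5.398) = 29.79
  D: 53.44 − 1(5.398) = 48.04
  F: 0 + 2(5.398) = 10.8
Total out = 88.63 lbmol/h; y_F = 10.8 / 88.63 = 0.1218.

0.122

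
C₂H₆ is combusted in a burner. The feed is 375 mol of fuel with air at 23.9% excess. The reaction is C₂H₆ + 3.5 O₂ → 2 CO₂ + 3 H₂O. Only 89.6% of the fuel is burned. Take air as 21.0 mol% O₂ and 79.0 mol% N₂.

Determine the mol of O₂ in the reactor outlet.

450 mol

Stoichiometric O₂ = 3.5 × 375 = 1312 mol; O₂ fed = 1312 × 1.239 = 1626 mol.
N₂ fed = 1626 × 79/21 = 6118 mol.
Fuel reacted = 0.896 × 375 → ξ = 336 mol.
Outlet (n = n₀ + ν ξ):
  C₂H₆: 375 − 1(336) = 39
  O₂: 1626 − 3.5(336) = 450.2
  N₂: 6118 (inert)
  CO₂: 0 + 2(336) = 672
  H₂O: 0 + 3(336) = 1008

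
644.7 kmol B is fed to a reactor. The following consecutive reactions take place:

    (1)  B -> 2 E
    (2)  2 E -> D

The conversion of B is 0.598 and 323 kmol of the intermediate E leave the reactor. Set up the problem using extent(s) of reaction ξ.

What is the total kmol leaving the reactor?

Conversion of B: B consumed = 1ξ₁ = 0.598 × 644.7 → ξ₁ = 385.5 kmol.
E balance: n_E = 0 + 2ξ₁ − 2ξ₂ = 323 → ξ₂ = (2·385.5 − 323)/2 = 224 kmol.
Outlet amounts (n = n₀ + Σ ν·ξ):
  B: 644.7 − 1(385.5) = 259.2
  E: 0 + 2(385.5) − 2(224) = 323
  D: 0 + 1(224) = 224
Total out = 259.2 + 323 + 224 = 806.2 kmol.

806 kmol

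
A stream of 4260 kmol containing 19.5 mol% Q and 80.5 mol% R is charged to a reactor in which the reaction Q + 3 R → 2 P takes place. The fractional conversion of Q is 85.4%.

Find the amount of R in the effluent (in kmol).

1300 kmol

Q reacted = 0.854 × 830.7 = 709.4 kmol; ν_Q = −1, so ξ = 709.4/1 = 709.4 kmol.
Outlet amounts (n = n₀ + ν ξ):
  Q: 830.7 − 1(709.4) = 121.3
  R: 3429 − 3(709.4) = 1301
  P: 0 + 2(709.4) = 1419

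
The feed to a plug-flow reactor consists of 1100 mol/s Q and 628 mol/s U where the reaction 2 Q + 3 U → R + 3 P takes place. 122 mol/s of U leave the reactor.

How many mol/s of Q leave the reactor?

For U: n = n₀ − 3ξ → 122 = 628 − 3ξ, giving ξ = 168.7 mol/s.
Outlet amounts (n = n₀ + ν ξ):
  Q: 1100 − 2(168.7) = 762.7
  U: 628 − 3(168.7) = 122
  R: 0 + 1(168.7) = 168.7
  P: 0 + 3(168.7) = 506

763 mol/s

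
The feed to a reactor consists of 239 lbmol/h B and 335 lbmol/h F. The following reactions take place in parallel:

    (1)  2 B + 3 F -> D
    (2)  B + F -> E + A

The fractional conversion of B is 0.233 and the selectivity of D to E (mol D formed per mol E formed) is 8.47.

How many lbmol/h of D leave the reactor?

26.3 lbmol/h

Conversion of B: B consumed = 0.233 × 239 = 55.69 lbmol/h = 2ξ₁ + 1ξ₂.
Selectivity: 1ξ₁ / (1ξ₂) = 8.47 → ξ₁ = 8.47 ξ₂.
Substitute: (2·8.47 + 1) ξ₂ = 55.69 → ξ₂ = 3.104 lbmol/h, ξ₁ = 26.29 lbmol/h.
Outlet amounts (n = n₀ + Σ ν·ξ):
  B: 239 − 2(26.29) − 1(3.104) = 183.3
  F: 335 − 3(26.29) − 1(3.104) = 253
  D: 0 + 1(26.29) = 26.29
  E: 0 + 1(3.104) = 3.104
  A: 0 + 1(3.104) = 3.104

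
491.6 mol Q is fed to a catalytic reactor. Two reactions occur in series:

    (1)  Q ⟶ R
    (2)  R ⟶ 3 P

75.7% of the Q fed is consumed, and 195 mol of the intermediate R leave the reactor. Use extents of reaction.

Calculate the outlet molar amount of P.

531 mol

Conversion of Q: Q consumed = 1ξ₁ = 0.757 × 491.6 → ξ₁ = 372.1 mol.
R balance: n_R = 0 + 1ξ₁ − 1ξ₂ = 195 → ξ₂ = (1·372.1 − 195)/1 = 177.1 mol.
Outlet amounts (n = n₀ + Σ ν·ξ):
  Q: 491.6 − 1(372.1) = 119.5
  R: 0 + 1(372.1) − 1(177.1) = 195
  P: 0 + 3(177.1) = 531.4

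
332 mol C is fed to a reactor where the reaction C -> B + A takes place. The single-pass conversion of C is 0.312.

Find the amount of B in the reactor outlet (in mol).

104 mol

C reacted = 0.312 × 332 = 103.6 mol; ν_C = −1, so ξ = 103.6/1 = 103.6 mol.
Outlet amounts (n = n₀ + ν ξ):
  C: 332 − 1(103.6) = 228.4
  B: 0 + 1(103.6) = 103.6
  A: 0 + 1(103.6) = 103.6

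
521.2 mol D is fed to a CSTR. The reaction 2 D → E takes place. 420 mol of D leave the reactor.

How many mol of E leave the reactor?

50.6 mol

For D: n = n₀ − 2ξ → 420 = 521.2 − 2ξ, giving ξ = 50.6 mol.
Outlet amounts (n = n₀ + ν ξ):
  D: 521.2 − 2(50.6) = 420
  E: 0 + 1(50.6) = 50.6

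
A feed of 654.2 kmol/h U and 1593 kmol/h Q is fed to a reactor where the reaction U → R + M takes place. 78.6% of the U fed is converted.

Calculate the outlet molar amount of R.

514 kmol/h

U reacted = 0.786 × 654.2 = 514.2 kmol/h; ν_U = −1, so ξ = 514.2/1 = 514.2 kmol/h.
Outlet amounts (n = n₀ + ν ξ):
  U: 654.2 − 1(514.2) = 140
  R: 0 + 1(514.2) = 514.2
  M: 0 + 1(514.2) = 514.2
  Q: 1593 (inert)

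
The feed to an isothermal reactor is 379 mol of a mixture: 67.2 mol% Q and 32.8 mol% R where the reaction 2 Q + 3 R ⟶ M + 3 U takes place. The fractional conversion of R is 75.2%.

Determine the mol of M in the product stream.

31.2 mol

R reacted = 0.752 × 124.3 = 93.48 mol; ν_R = −3, so ξ = 93.48/3 = 31.16 mol.
Outlet amounts (n = n₀ + ν ξ):
  Q: 254.7 − 2(31.16) = 192.4
  R: 124.3 − 3(31.16) = 30.83
  M: 0 + 1(31.16) = 31.16
  U: 0 + 3(31.16) = 93.48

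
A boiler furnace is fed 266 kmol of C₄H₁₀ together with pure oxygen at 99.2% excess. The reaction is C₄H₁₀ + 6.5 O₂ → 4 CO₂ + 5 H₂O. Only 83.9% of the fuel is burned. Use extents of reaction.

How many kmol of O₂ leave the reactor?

Stoichiometric O₂ = 6.5 × 266 = 1729 kmol; O₂ fed = 1729 × 1.992 = 3444 kmol.
Fuel reacted = 0.839 × 266 → ξ = 223.2 kmol.
Outlet (n = n₀ + ν ξ):
  C₄H₁₀: 266 − 1(223.2) = 42.83
  O₂: 3444 − 6.5(223.2) = 1994
  CO₂: 0 + 4(223.2) = 892.7
  H₂O: 0 + 5(223.2) = 1116

1990 kmol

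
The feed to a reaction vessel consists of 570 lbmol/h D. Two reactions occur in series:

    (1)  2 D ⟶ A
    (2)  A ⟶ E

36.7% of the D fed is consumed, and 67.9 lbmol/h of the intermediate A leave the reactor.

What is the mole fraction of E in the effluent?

0.0788

Conversion of D: D consumed = 2ξ₁ = 0.367 × 570 → ξ₁ = 104.6 lbmol/h.
A balance: n_A = 0 + 1ξ₁ − 1ξ₂ = 67.9 → ξ₂ = (1·104.6 − 67.9)/1 = 36.69 lbmol/h.
Outlet amounts (n = n₀ + Σ ν·ξ):
  D: 570 − 2(104.6) = 360.8
  A: 0 + 1(104.6) − 1(36.69) = 67.9
  E: 0 + 1(36.69) = 36.69
Total out = 465.4 lbmol/h; y_E = 36.69 / 465.4 = 0.07885.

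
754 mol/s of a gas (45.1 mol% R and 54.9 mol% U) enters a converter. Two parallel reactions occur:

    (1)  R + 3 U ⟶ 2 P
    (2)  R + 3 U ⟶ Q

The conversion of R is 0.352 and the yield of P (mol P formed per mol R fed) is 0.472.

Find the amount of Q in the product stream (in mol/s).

39.4 mol/s

Yield of P: 2ξ₁ / 340.1 = 0.472 → ξ₁ = 80.25 mol/s.
Conversion of R: 1ξ₁ + 1ξ₂ = 0.352 × 340.1 = 119.7 → ξ₂ = 39.45 mol/s.
Outlet amounts (n = n₀ + Σ ν·ξ):
  R: 340.1 − 1(80.25) − 1(39.45) = 220.4
  U: 413.9 − 3(80.25) − 3(39.45) = 54.85
  P: 0 + 2(80.25) = 160.5
  Q: 0 + 1(39.45) = 39.45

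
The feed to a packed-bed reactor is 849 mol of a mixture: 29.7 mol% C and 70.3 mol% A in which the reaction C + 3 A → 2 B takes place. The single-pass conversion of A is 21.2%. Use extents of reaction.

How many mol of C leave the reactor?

210 mol

A reacted = 0.212 × 596.8 = 126.5 mol; ν_A = −3, so ξ = 126.5/3 = 42.18 mol.
Outlet amounts (n = n₀ + ν ξ):
  C: 252.2 − 1(42.18) = 210
  A: 596.8 − 3(42.18) = 470.3
  B: 0 + 2(42.18) = 84.35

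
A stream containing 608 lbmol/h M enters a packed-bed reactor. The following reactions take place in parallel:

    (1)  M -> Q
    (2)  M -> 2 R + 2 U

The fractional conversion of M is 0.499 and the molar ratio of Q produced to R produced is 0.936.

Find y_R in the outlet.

Conversion of M: M consumed = 0.499 × 608 = 303.4 lbmol/h = 1ξ₁ + 1ξ₂.
Selectivity: 1ξ₁ / (2ξ₂) = 0.936 → ξ₁ = 1.872 ξ₂.
Substitute: (1·1.872 + 1) ξ₂ = 303.4 → ξ₂ = 105.6 lbmol/h, ξ₁ = 197.8 lbmol/h.
Outlet amounts (n = n₀ + Σ ν·ξ):
  M: 608 − 1(197.8) − 1(105.6) = 304.6
  Q: 0 + 1(197.8) = 197.8
  R: 0 + 2(105.6) = 211.3
  U: 0 + 2(105.6) = 211.3
Total out = 924.9 lbmol/h; y_R = 211.3 / 924.9 = 0.2284.

0.228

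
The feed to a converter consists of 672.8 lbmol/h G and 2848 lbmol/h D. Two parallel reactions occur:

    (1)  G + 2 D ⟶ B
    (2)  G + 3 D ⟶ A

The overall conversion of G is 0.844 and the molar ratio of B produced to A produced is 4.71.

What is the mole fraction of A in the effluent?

0.0435

Conversion of G: G consumed = 0.844 × 672.8 = 567.8 lbmol/h = 1ξ₁ + 1ξ₂.
Selectivity: 1ξ₁ / (1ξ₂) = 4.71 → ξ₁ = 4.71 ξ₂.
Substitute: (1·4.71 + 1) ξ₂ = 567.8 → ξ₂ = 99.45 lbmol/h, ξ₁ = 468.4 lbmol/h.
Outlet amounts (n = n₀ + Σ ν·ξ):
  G: 672.8 − 1(468.4) − 1(99.45) = 105
  D: 2848 − 2(468.4) − 3(99.45) = 1613
  B: 0 + 1(468.4) = 468.4
  A: 0 + 1(99.45) = 99.45
Total out = 2286 lbmol/h; y_A = 99.45 / 2286 = 0.04351.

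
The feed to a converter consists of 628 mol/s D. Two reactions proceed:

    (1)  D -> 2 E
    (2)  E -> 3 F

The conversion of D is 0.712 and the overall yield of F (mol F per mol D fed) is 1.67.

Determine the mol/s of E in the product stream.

Conversion of D: D consumed = 1ξ₁ = 0.712 × 628 → ξ₁ = 447.1 mol/s.
Yield of F: 3ξ₂ / 628 = 1.67 → ξ₂ = 349.6 mol/s.
Outlet amounts (n = n₀ + Σ ν·ξ):
  D: 628 − 1(447.1) = 180.9
  E: 0 + 2(447.1) − 1(349.6) = 544.7
  F: 0 + 3(349.6) = 1049

545 mol/s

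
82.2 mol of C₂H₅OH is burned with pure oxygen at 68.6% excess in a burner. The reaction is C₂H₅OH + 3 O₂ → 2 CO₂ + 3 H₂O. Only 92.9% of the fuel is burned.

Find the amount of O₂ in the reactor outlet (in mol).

187 mol

Stoichiometric O₂ = 3 × 82.2 = 246.6 mol; O₂ fed = 246.6 × 1.686 = 415.8 mol.
Fuel reacted = 0.929 × 82.2 → ξ = 76.36 mol.
Outlet (n = n₀ + ν ξ):
  C₂H₅OH: 82.2 − 1(76.36) = 5.836
  O₂: 415.8 − 3(76.36) = 186.7
  CO₂: 0 + 2(76.36) = 152.7
  H₂O: 0 + 3(76.36) = 229.1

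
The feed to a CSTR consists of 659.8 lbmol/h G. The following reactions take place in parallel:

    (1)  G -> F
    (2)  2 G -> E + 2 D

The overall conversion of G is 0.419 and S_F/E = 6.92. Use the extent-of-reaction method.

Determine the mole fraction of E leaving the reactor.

0.0449

Conversion of G: G consumed = 0.419 × 659.8 = 276.5 lbmol/h = 1ξ₁ + 2ξ₂.
Selectivity: 1ξ₁ / (1ξ₂) = 6.92 → ξ₁ = 6.92 ξ₂.
Substitute: (1·6.92 + 2) ξ₂ = 276.5 → ξ₂ = 30.99 lbmol/h, ξ₁ = 214.5 lbmol/h.
Outlet amounts (n = n₀ + Σ ν·ξ):
  G: 659.8 − 1(214.5) − 2(30.99) = 383.3
  F: 0 + 1(214.5) = 214.5
  E: 0 + 1(30.99) = 30.99
  D: 0 + 2(30.99) = 61.99
Total out = 690.8 lbmol/h; y_E = 30.99 / 690.8 = 0.04487.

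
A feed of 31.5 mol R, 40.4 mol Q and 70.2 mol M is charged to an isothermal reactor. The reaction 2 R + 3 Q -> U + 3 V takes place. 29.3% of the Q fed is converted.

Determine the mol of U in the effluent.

Q reacted = 0.293 × 40.4 = 11.84 mol; ν_Q = −3, so ξ = 11.84/3 = 3.946 mol.
Outlet amounts (n = n₀ + ν ξ):
  R: 31.5 − 2(3.946) = 23.61
  Q: 40.4 − 3(3.946) = 28.56
  U: 0 + 1(3.946) = 3.946
  V: 0 + 3(3.946) = 11.84
  M: 70.2 (inert)

3.95 mol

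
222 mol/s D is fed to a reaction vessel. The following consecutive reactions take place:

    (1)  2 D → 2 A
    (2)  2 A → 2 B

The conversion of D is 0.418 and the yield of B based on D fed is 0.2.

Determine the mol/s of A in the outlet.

Conversion of D: D consumed = 2ξ₁ = 0.418 × 222 → ξ₁ = 46.4 mol/s.
Yield of B: 2ξ₂ / 222 = 0.2 → ξ₂ = 22.2 mol/s.
Outlet amounts (n = n₀ + Σ ν·ξ):
  D: 222 − 2(46.4) = 129.2
  A: 0 + 2(46.4) − 2(22.2) = 48.4
  B: 0 + 2(22.2) = 44.4

48.4 mol/s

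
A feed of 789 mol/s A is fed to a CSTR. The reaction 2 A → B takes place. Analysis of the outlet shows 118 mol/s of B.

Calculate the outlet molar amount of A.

For B: n = n₀ + 1ξ → 118 = 0 + 1ξ, giving ξ = 118 mol/s.
Outlet amounts (n = n₀ + ν ξ):
  A: 789 − 2(118) = 553
  B: 0 + 1(118) = 118

553 mol/s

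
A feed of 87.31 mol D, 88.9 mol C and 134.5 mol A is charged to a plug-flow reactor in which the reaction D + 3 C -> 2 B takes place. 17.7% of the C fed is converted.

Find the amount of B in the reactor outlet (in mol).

10.5 mol

C reacted = 0.177 × 88.9 = 15.74 mol; ν_C = −3, so ξ = 15.74/3 = 5.245 mol.
Outlet amounts (n = n₀ + ν ξ):
  D: 87.31 − 1(5.245) = 82.06
  C: 88.9 − 3(5.245) = 73.16
  B: 0 + 2(5.245) = 10.49
  A: 134.5 (inert)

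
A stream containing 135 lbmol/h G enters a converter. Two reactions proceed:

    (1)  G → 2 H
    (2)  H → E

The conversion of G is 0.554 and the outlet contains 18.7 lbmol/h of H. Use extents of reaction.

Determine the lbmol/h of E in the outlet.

131 lbmol/h

Conversion of G: G consumed = 1ξ₁ = 0.554 × 135 → ξ₁ = 74.79 lbmol/h.
H balance: n_H = 0 + 2ξ₁ − 1ξ₂ = 18.7 → ξ₂ = (2·74.79 − 18.7)/1 = 130.9 lbmol/h.
Outlet amounts (n = n₀ + Σ ν·ξ):
  G: 135 − 1(74.79) = 60.21
  H: 0 + 2(74.79) − 1(130.9) = 18.7
  E: 0 + 1(130.9) = 130.9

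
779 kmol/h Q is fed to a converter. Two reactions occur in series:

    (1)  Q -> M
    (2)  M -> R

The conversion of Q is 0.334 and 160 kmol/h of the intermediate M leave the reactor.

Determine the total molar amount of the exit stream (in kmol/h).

Conversion of Q: Q consumed = 1ξ₁ = 0.334 × 779 → ξ₁ = 260.2 kmol/h.
M balance: n_M = 0 + 1ξ₁ − 1ξ₂ = 160 → ξ₂ = (1·260.2 − 160)/1 = 100.2 kmol/h.
Outlet amounts (n = n₀ + Σ ν·ξ):
  Q: 779 − 1(260.2) = 518.8
  M: 0 + 1(260.2) − 1(100.2) = 160
  R: 0 + 1(100.2) = 100.2
Total out = 518.8 + 160 + 100.2 = 779 kmol/h.

779 kmol/h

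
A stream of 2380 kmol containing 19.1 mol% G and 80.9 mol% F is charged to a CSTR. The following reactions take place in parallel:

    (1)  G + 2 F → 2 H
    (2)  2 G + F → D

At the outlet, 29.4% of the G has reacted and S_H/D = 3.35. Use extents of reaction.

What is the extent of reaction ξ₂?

ξ₂ = 36.4 kmol

Conversion of G: G consumed = 0.294 × 454.6 = 133.6 kmol = 1ξ₁ + 2ξ₂.
Selectivity: 2ξ₁ / (1ξ₂) = 3.35 → ξ₁ = 1.675 ξ₂.
Substitute: (1·1.675 + 2) ξ₂ = 133.6 → ξ₂ = 36.37 kmol, ξ₁ = 60.91 kmol.
Outlet amounts (n = n₀ + Σ ν·ξ):
  G: 454.6 − 1(60.91) − 2(36.37) = 320.9
  F: 1925 − 2(60.91) − 1(36.37) = 1767
  H: 0 + 2(60.91) = 121.8
  D: 0 + 1(36.37) = 36.37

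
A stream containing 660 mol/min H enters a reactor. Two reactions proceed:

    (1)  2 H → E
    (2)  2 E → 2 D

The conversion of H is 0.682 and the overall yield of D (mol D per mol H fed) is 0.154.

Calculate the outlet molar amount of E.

Conversion of H: H consumed = 2ξ₁ = 0.682 × 660 → ξ₁ = 225.1 mol/min.
Yield of D: 2ξ₂ / 660 = 0.154 → ξ₂ = 50.82 mol/min.
Outlet amounts (n = n₀ + Σ ν·ξ):
  H: 660 − 2(225.1) = 209.9
  E: 0 + 1(225.1) − 2(50.82) = 123.4
  D: 0 + 2(50.82) = 101.6

123 mol/min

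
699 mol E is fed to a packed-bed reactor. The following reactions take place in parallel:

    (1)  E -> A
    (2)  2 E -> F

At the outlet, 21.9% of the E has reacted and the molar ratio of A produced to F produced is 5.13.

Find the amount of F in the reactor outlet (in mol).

21.5 mol

Conversion of E: E consumed = 0.219 × 699 = 153.1 mol = 1ξ₁ + 2ξ₂.
Selectivity: 1ξ₁ / (1ξ₂) = 5.13 → ξ₁ = 5.13 ξ₂.
Substitute: (1·5.13 + 2) ξ₂ = 153.1 → ξ₂ = 21.47 mol, ξ₁ = 110.1 mol.
Outlet amounts (n = n₀ + Σ ν·ξ):
  E: 699 − 1(110.1) − 2(21.47) = 545.9
  A: 0 + 1(110.1) = 110.1
  F: 0 + 1(21.47) = 21.47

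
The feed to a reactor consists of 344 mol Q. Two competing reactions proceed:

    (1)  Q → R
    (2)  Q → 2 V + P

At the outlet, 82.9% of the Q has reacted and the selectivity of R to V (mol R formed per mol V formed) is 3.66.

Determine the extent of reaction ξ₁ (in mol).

Conversion of Q: Q consumed = 0.829 × 344 = 285.2 mol = 1ξ₁ + 1ξ₂.
Selectivity: 1ξ₁ / (2ξ₂) = 3.66 → ξ₁ = 7.32 ξ₂.
Substitute: (1·7.32 + 1) ξ₂ = 285.2 → ξ₂ = 34.28 mol, ξ₁ = 250.9 mol.
Outlet amounts (n = n₀ + Σ ν·ξ):
  Q: 344 − 1(250.9) − 1(34.28) = 58.82
  R: 0 + 1(250.9) = 250.9
  V: 0 + 2(34.28) = 68.55
  P: 0 + 1(34.28) = 34.28

ξ₁ = 251 mol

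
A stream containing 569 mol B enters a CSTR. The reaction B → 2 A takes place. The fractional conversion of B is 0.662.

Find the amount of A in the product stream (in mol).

753 mol

B reacted = 0.662 × 569 = 376.7 mol; ν_B = −1, so ξ = 376.7/1 = 376.7 mol.
Outlet amounts (n = n₀ + ν ξ):
  B: 569 − 1(376.7) = 192.3
  A: 0 + 2(376.7) = 753.4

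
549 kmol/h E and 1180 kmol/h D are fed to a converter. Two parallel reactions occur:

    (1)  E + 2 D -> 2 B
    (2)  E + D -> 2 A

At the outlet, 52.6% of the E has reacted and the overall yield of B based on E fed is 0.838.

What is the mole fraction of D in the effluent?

0.441

Yield of B: 2ξ₁ / 549 = 0.838 → ξ₁ = 230 kmol/h.
Conversion of E: 1ξ₁ + 1ξ₂ = 0.526 × 549 = 288.8 → ξ₂ = 58.74 kmol/h.
Outlet amounts (n = n₀ + Σ ν·ξ):
  E: 549 − 1(230) − 1(58.74) = 260.2
  D: 1180 − 2(230) − 1(58.74) = 661.2
  B: 0 + 2(230) = 460.1
  A: 0 + 2(58.74) = 117.5
Total out = 1499 kmol/h; y_D = 661.2 / 1499 = 0.4411.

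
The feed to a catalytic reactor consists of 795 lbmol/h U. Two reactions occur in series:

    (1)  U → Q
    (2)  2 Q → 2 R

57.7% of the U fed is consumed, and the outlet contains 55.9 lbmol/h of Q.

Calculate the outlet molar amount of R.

403 lbmol/h

Conversion of U: U consumed = 1ξ₁ = 0.577 × 795 → ξ₁ = 458.7 lbmol/h.
Q balance: n_Q = 0 + 1ξ₁ − 2ξ₂ = 55.9 → ξ₂ = (1·458.7 − 55.9)/2 = 201.4 lbmol/h.
Outlet amounts (n = n₀ + Σ ν·ξ):
  U: 795 − 1(458.7) = 336.3
  Q: 0 + 1(458.7) − 2(201.4) = 55.9
  R: 0 + 2(201.4) = 402.8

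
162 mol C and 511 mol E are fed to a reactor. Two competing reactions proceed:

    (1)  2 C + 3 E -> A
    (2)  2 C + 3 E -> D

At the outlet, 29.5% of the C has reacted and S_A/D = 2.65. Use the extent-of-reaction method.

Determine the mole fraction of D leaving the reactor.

Conversion of C: C consumed = 0.295 × 162 = 47.79 mol = 2ξ₁ + 2ξ₂.
Selectivity: 1ξ₁ / (1ξ₂) = 2.65 → ξ₁ = 2.65 ξ₂.
Substitute: (2·2.65 + 2) ξ₂ = 47.79 → ξ₂ = 6.547 mol, ξ₁ = 17.35 mol.
Outlet amounts (n = n₀ + Σ ν·ξ):
  C: 162 − 2(17.35) − 2(6.547) = 114.2
  E: 511 − 3(17.35) − 3(6.547) = 439.3
  A: 0 + 1(17.35) = 17.35
  D: 0 + 1(6.547) = 6.547
Total out = 577.4 mol; y_D = 6.547 / 577.4 = 0.01134.

0.0113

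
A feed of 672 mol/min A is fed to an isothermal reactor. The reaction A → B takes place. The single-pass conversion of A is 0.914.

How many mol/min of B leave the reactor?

A reacted = 0.914 × 672 = 614.2 mol/min; ν_A = −1, so ξ = 614.2/1 = 614.2 mol/min.
Outlet amounts (n = n₀ + ν ξ):
  A: 672 − 1(614.2) = 57.79
  B: 0 + 1(614.2) = 614.2

614 mol/min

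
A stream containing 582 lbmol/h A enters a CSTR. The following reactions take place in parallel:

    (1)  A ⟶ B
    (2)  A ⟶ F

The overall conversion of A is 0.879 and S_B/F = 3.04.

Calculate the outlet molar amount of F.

127 lbmol/h

Conversion of A: A consumed = 0.879 × 582 = 511.6 lbmol/h = 1ξ₁ + 1ξ₂.
Selectivity: 1ξ₁ / (1ξ₂) = 3.04 → ξ₁ = 3.04 ξ₂.
Substitute: (1·3.04 + 1) ξ₂ = 511.6 → ξ₂ = 126.6 lbmol/h, ξ₁ = 384.9 lbmol/h.
Outlet amounts (n = n₀ + Σ ν·ξ):
  A: 582 − 1(384.9) − 1(126.6) = 70.42
  B: 0 + 1(384.9) = 384.9
  F: 0 + 1(126.6) = 126.6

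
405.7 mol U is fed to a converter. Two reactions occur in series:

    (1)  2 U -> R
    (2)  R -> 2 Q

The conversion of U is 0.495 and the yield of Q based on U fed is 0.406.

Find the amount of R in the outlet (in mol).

18.1 mol

Conversion of U: U consumed = 2ξ₁ = 0.495 × 405.7 → ξ₁ = 100.4 mol.
Yield of Q: 2ξ₂ / 405.7 = 0.406 → ξ₂ = 82.36 mol.
Outlet amounts (n = n₀ + Σ ν·ξ):
  U: 405.7 − 2(100.4) = 204.9
  R: 0 + 1(100.4) − 1(82.36) = 18.05
  Q: 0 + 2(82.36) = 164.7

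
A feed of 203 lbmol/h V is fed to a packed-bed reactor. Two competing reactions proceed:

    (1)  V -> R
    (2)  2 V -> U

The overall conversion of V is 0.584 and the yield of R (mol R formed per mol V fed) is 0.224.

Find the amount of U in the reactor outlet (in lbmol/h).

Yield of R: 1ξ₁ / 203 = 0.224 → ξ₁ = 45.47 lbmol/h.
Conversion of V: 1ξ₁ + 2ξ₂ = 0.584 × 203 = 118.6 → ξ₂ = 36.54 lbmol/h.
Outlet amounts (n = n₀ + Σ ν·ξ):
  V: 203 − 1(45.47) − 2(36.54) = 84.45
  R: 0 + 1(45.47) = 45.47
  U: 0 + 1(36.54) = 36.54

36.5 lbmol/h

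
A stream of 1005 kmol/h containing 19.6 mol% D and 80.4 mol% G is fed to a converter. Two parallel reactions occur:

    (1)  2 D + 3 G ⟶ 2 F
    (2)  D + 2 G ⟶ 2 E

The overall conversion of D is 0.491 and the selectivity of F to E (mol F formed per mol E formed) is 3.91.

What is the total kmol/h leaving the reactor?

865 kmol/h

Conversion of D: D consumed = 0.491 × 197 = 96.72 kmol/h = 2ξ₁ + 1ξ₂.
Selectivity: 2ξ₁ / (2ξ₂) = 3.91 → ξ₁ = 3.91 ξ₂.
Substitute: (2·3.91 + 1) ξ₂ = 96.72 → ξ₂ = 10.97 kmol/h, ξ₁ = 42.88 kmol/h.
Outlet amounts (n = n₀ + Σ ν·ξ):
  D: 197 − 2(42.88) − 1(10.97) = 100.3
  G: 808 − 3(42.88) − 2(10.97) = 657.5
  F: 0 + 2(42.88) = 85.75
  E: 0 + 2(10.97) = 21.93
Total out = 100.3 + 657.5 + 85.75 + 21.93 = 865.4 kmol/h.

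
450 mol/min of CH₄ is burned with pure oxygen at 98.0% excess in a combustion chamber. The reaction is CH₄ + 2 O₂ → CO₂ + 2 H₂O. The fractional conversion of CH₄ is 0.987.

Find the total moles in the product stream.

Stoichiometric O₂ = 2 × 450 = 900 mol/min; O₂ fed = 900 × 1.980 = 1782 mol/min.
Fuel reacted = 0.987 × 450 → ξ = 444.1 mol/min.
Outlet (n = n₀ + ν ξ):
  CH₄: 450 − 1(444.1) = 5.85
  O₂: 1782 − 2(444.1) = 893.7
  CO₂: 0 + 1(444.1) = 444.1
  H₂O: 0 + 2(444.1) = 888.3
Total out = 5.85 + 893.7 + 444.1 + 888.3 = 2232 mol/min.

2230 mol/min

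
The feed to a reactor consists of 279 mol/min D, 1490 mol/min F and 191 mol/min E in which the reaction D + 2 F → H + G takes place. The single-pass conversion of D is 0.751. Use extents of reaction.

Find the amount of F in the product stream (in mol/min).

1070 mol/min

D reacted = 0.751 × 279 = 209.5 mol/min; ν_D = −1, so ξ = 209.5/1 = 209.5 mol/min.
Outlet amounts (n = n₀ + ν ξ):
  D: 279 − 1(209.5) = 69.47
  F: 1490 − 2(209.5) = 1071
  H: 0 + 1(209.5) = 209.5
  G: 0 + 1(209.5) = 209.5
  E: 191 (inert)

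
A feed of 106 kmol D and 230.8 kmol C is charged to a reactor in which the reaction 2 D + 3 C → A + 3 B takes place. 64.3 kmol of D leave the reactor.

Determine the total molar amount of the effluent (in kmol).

For D: n = n₀ − 2ξ → 64.3 = 106 − 2ξ, giving ξ = 20.85 kmol.
Outlet amounts (n = n₀ + ν ξ):
  D: 106 − 2(20.85) = 64.3
  C: 230.8 − 3(20.85) = 168.2
  A: 0 + 1(20.85) = 20.85
  B: 0 + 3(20.85) = 62.55
Total out = 64.3 + 168.2 + 20.85 + 62.55 = 315.9 kmol.

316 kmol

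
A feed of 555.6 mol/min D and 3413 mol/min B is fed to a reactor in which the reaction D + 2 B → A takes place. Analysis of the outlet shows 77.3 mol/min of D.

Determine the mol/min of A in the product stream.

478 mol/min

For D: n = n₀ − 1ξ → 77.3 = 555.6 − 1ξ, giving ξ = 478.3 mol/min.
Outlet amounts (n = n₀ + ν ξ):
  D: 555.6 − 1(478.3) = 77.3
  B: 3413 − 2(478.3) = 2456
  A: 0 + 1(478.3) = 478.3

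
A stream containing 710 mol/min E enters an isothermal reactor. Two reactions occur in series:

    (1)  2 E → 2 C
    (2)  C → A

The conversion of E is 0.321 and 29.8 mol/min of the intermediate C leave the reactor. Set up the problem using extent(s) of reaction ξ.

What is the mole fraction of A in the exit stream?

0.279

Conversion of E: E consumed = 2ξ₁ = 0.321 × 710 → ξ₁ = 114 mol/min.
C balance: n_C = 0 + 2ξ₁ − 1ξ₂ = 29.8 → ξ₂ = (2·114 − 29.8)/1 = 198.1 mol/min.
Outlet amounts (n = n₀ + Σ ν·ξ):
  E: 710 − 2(114) = 482.1
  C: 0 + 2(114) − 1(198.1) = 29.8
  A: 0 + 1(198.1) = 198.1
Total out = 710 mol/min; y_A = 198.1 / 710 = 0.279.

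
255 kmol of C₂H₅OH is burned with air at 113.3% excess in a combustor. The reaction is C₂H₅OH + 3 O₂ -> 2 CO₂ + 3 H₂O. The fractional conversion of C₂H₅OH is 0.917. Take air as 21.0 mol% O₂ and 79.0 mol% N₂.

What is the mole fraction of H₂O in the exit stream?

Stoichiometric O₂ = 3 × 255 = 765 kmol; O₂ fed = 765 × 2.133 = 1632 kmol.
N₂ fed = 1632 × 79/21 = 6138 kmol.
Fuel reacted = 0.917 × 255 → ξ = 233.8 kmol.
Outlet (n = n₀ + ν ξ):
  C₂H₅OH: 255 − 1(233.8) = 21.16
  O₂: 1632 − 3(233.8) = 930.2
  N₂: 6138 (inert)
  CO₂: 0 + 2(233.8) = 467.7
  H₂O: 0 + 3(233.8) = 701.5
Total out = 8259 kmol; y_H₂O = 701.5 / 8259 = 0.08494.

0.0849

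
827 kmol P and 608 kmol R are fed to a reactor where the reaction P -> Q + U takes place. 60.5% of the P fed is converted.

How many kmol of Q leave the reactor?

P reacted = 0.605 × 827 = 500.3 kmol; ν_P = −1, so ξ = 500.3/1 = 500.3 kmol.
Outlet amounts (n = n₀ + ν ξ):
  P: 827 − 1(500.3) = 326.7
  Q: 0 + 1(500.3) = 500.3
  U: 0 + 1(500.3) = 500.3
  R: 608 (inert)

500 kmol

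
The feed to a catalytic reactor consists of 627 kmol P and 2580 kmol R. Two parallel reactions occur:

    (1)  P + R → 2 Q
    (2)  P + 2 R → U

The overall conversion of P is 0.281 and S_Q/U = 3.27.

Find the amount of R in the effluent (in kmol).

Conversion of P: P consumed = 0.281 × 627 = 176.2 kmol = 1ξ₁ + 1ξ₂.
Selectivity: 2ξ₁ / (1ξ₂) = 3.27 → ξ₁ = 1.635 ξ₂.
Substitute: (1·1.635 + 1) ξ₂ = 176.2 → ξ₂ = 66.86 kmol, ξ₁ = 109.3 kmol.
Outlet amounts (n = n₀ + Σ ν·ξ):
  P: 627 − 1(109.3) − 1(66.86) = 450.8
  R: 2580 − 1(109.3) − 2(66.86) = 2337
  Q: 0 + 2(109.3) = 218.6
  U: 0 + 1(66.86) = 66.86

2340 kmol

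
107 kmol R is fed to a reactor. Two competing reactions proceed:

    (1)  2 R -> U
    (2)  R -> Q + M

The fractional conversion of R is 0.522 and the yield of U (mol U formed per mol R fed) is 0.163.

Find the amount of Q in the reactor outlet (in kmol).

21 kmol

Yield of U: 1ξ₁ / 107 = 0.163 → ξ₁ = 17.44 kmol.
Conversion of R: 2ξ₁ + 1ξ₂ = 0.522 × 107 = 55.85 → ξ₂ = 20.97 kmol.
Outlet amounts (n = n₀ + Σ ν·ξ):
  R: 107 − 2(17.44) − 1(20.97) = 51.15
  U: 0 + 1(17.44) = 17.44
  Q: 0 + 1(20.97) = 20.97
  M: 0 + 1(20.97) = 20.97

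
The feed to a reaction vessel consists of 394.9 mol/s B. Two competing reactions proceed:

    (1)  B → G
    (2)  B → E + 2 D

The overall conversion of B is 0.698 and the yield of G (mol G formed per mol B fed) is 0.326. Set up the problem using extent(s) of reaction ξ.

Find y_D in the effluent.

0.427

Yield of G: 1ξ₁ / 394.9 = 0.326 → ξ₁ = 128.7 mol/s.
Conversion of B: 1ξ₁ + 1ξ₂ = 0.698 × 394.9 = 275.6 → ξ₂ = 146.9 mol/s.
Outlet amounts (n = n₀ + Σ ν·ξ):
  B: 394.9 − 1(128.7) − 1(146.9) = 119.3
  G: 0 + 1(128.7) = 128.7
  E: 0 + 1(146.9) = 146.9
  D: 0 + 2(146.9) = 293.8
Total out = 688.7 mol/s; y_D = 293.8 / 688.7 = 0.4266.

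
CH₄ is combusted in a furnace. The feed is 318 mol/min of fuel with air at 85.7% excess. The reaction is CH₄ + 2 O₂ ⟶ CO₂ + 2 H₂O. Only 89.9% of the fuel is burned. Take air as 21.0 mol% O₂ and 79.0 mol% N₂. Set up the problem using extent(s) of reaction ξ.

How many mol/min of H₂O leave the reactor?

572 mol/min

Stoichiometric O₂ = 2 × 318 = 636 mol/min; O₂ fed = 636 × 1.857 = 1181 mol/min.
N₂ fed = 1181 × 79/21 = 4443 mol/min.
Fuel reacted = 0.899 × 318 → ξ = 285.9 mol/min.
Outlet (n = n₀ + ν ξ):
  CH₄: 318 − 1(285.9) = 32.12
  O₂: 1181 − 2(285.9) = 609.3
  N₂: 4443 (inert)
  CO₂: 0 + 1(285.9) = 285.9
  H₂O: 0 + 2(285.9) = 571.8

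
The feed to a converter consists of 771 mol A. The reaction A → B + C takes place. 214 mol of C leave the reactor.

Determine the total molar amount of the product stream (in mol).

985 mol

For C: n = n₀ + 1ξ → 214 = 0 + 1ξ, giving ξ = 214 mol.
Outlet amounts (n = n₀ + ν ξ):
  A: 771 − 1(214) = 557
  B: 0 + 1(214) = 214
  C: 0 + 1(214) = 214
Total out = 557 + 214 + 214 = 985 mol.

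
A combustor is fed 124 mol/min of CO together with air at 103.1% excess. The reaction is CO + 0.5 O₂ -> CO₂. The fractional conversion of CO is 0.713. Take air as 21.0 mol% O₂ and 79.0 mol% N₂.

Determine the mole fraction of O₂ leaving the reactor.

Stoichiometric O₂ = 0.5 × 124 = 62 mol/min; O₂ fed = 62 × 2.031 = 125.9 mol/min.
N₂ fed = 125.9 × 79/21 = 473.7 mol/min.
Fuel reacted = 0.713 × 124 → ξ = 88.41 mol/min.
Outlet (n = n₀ + ν ξ):
  CO: 124 − 1(88.41) = 35.59
  O₂: 125.9 − 0.5(88.41) = 81.72
  N₂: 473.7 (inert)
  CO₂: 0 + 1(88.41) = 88.41
Total out = 679.4 mol/min; y_O₂ = 81.72 / 679.4 = 0.1203.

0.12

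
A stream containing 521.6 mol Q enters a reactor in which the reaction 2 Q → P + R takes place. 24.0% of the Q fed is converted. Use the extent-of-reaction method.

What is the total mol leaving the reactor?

Q reacted = 0.24 × 521.6 = 125.2 mol; ν_Q = −2, so ξ = 125.2/2 = 62.59 mol.
Outlet amounts (n = n₀ + ν ξ):
  Q: 521.6 − 2(62.59) = 396.4
  P: 0 + 1(62.59) = 62.59
  R: 0 + 1(62.59) = 62.59
Total out = 396.4 + 62.59 + 62.59 = 521.6 mol.

522 mol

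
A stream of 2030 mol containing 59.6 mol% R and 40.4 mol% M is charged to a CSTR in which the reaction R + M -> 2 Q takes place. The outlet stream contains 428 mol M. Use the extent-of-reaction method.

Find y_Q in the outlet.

For M: n = n₀ − 1ξ → 428 = 820.1 − 1ξ, giving ξ = 392.1 mol.
Outlet amounts (n = n₀ + ν ξ):
  R: 1210 − 1(392.1) = 817.8
  M: 820.1 − 1(392.1) = 428
  Q: 0 + 2(392.1) = 784.2
Total out = 2030 mol; y_Q = 784.2 / 2030 = 0.3863.

0.386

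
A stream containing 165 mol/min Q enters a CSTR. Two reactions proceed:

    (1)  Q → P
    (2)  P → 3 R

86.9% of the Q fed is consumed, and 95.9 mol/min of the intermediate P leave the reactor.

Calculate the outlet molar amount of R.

142 mol/min

Conversion of Q: Q consumed = 1ξ₁ = 0.869 × 165 → ξ₁ = 143.4 mol/min.
P balance: n_P = 0 + 1ξ₁ − 1ξ₂ = 95.9 → ξ₂ = (1·143.4 − 95.9)/1 = 47.48 mol/min.
Outlet amounts (n = n₀ + Σ ν·ξ):
  Q: 165 − 1(143.4) = 21.62
  P: 0 + 1(143.4) − 1(47.48) = 95.9
  R: 0 + 3(47.48) = 142.5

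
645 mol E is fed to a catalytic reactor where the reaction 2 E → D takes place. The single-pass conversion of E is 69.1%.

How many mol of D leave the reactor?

223 mol

E reacted = 0.691 × 645 = 445.7 mol; ν_E = −2, so ξ = 445.7/2 = 222.8 mol.
Outlet amounts (n = n₀ + ν ξ):
  E: 645 − 2(222.8) = 199.3
  D: 0 + 1(222.8) = 222.8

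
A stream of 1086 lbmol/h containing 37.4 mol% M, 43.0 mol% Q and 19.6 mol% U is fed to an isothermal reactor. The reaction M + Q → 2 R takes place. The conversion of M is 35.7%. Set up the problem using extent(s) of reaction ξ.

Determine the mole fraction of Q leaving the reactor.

M reacted = 0.357 × 406.2 = 145 lbmol/h; ν_M = −1, so ξ = 145/1 = 145 lbmol/h.
Outlet amounts (n = n₀ + ν ξ):
  M: 406.2 − 1(145) = 261.2
  Q: 467 − 1(145) = 322
  R: 0 + 2(145) = 290
  U: 212.9 (inert)
Total out = 1086 lbmol/h; y_Q = 322 / 1086 = 0.2965.

0.296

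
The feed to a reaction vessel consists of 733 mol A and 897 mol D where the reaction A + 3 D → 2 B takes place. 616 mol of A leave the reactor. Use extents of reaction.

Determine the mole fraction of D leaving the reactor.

For A: n = n₀ − 1ξ → 616 = 733 − 1ξ, giving ξ = 117 mol.
Outlet amounts (n = n₀ + ν ξ):
  A: 733 − 1(117) = 616
  D: 897 − 3(117) = 546
  B: 0 + 2(117) = 234
Total out = 1396 mol; y_D = 546 / 1396 = 0.3911.

0.391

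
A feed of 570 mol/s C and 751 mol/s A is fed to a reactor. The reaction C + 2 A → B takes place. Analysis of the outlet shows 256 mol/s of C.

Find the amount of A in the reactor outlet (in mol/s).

123 mol/s

For C: n = n₀ − 1ξ → 256 = 570 − 1ξ, giving ξ = 314 mol/s.
Outlet amounts (n = n₀ + ν ξ):
  C: 570 − 1(314) = 256
  A: 751 − 2(314) = 123
  B: 0 + 1(314) = 314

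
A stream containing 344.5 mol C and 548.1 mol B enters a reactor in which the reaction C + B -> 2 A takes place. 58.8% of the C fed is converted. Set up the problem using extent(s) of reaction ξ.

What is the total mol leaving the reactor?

893 mol

C reacted = 0.588 × 344.5 = 202.6 mol; ν_C = −1, so ξ = 202.6/1 = 202.6 mol.
Outlet amounts (n = n₀ + ν ξ):
  C: 344.5 − 1(202.6) = 141.9
  B: 548.1 − 1(202.6) = 345.5
  A: 0 + 2(202.6) = 405.1
Total out = 141.9 + 345.5 + 405.1 = 892.6 mol.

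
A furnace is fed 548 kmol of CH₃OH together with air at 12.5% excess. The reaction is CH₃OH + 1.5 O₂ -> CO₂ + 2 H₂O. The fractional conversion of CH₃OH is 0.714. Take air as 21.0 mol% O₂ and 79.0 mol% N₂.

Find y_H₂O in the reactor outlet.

Stoichiometric O₂ = 1.5 × 548 = 822 kmol; O₂ fed = 822 × 1.125 = 924.8 kmol.
N₂ fed = 924.8 × 79/21 = 3479 kmol.
Fuel reacted = 0.714 × 548 → ξ = 391.3 kmol.
Outlet (n = n₀ + ν ξ):
  CH₃OH: 548 − 1(391.3) = 156.7
  O₂: 924.8 − 1.5(391.3) = 337.8
  N₂: 3479 (inert)
  CO₂: 0 + 1(391.3) = 391.3
  H₂O: 0 + 2(391.3) = 782.5
Total out = 5147 kmol; y_H₂O = 782.5 / 5147 = 0.152.

0.152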